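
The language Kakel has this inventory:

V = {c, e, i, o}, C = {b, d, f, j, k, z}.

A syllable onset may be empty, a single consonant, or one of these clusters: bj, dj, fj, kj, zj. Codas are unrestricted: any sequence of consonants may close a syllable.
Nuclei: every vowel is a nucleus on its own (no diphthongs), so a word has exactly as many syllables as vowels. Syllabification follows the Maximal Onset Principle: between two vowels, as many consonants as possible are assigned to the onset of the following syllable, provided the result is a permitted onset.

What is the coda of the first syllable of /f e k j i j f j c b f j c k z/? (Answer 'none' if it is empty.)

Vowels present: e, i, c, c; each is a nucleus, giving 4 syllables.
Between /e/ (V1) and /i/ (V2): cluster /kj/ — /kj/ is itself a permitted onset, so the whole cluster goes right; preceding coda = ∅.
Between /i/ (V2) and /c/ (V3): /jfj/; trying suffixes from longest down, /fj/ is the first permitted one, so coda /j/ | onset /fj/.
Between /c/ (V3) and /c/ (V4): /bfj/ — longest licit onset from the right is /fj/, leaving /b/ as coda.
Syllabification: fe.kjij.fjcb.fjckz.
Syllable 1 is /fe/: onset /f/, nucleus /e/, coda ∅.

none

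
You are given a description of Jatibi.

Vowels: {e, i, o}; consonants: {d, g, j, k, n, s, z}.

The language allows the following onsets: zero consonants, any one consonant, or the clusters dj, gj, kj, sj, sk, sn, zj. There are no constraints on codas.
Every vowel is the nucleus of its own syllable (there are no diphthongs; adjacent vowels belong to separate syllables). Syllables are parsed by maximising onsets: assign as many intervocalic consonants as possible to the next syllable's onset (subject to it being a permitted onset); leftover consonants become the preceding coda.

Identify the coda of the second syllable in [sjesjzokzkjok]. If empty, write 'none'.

kz

Nuclei (vowels): e, o, o → 3 syllables.
σ1/σ2 boundary: /sjz/; trying suffixes from longest down, /z/ is the first permitted one, so coda /sj/ | onset /z/.
σ2/σ3 boundary: /kzkj/ — longest licit onset from the right is /kj/, leaving /kz/ as coda.
Result: sjesj.zokz.kjok.
Syllable 2 is /zokz/: onset /z/, nucleus /o/, coda /kz/.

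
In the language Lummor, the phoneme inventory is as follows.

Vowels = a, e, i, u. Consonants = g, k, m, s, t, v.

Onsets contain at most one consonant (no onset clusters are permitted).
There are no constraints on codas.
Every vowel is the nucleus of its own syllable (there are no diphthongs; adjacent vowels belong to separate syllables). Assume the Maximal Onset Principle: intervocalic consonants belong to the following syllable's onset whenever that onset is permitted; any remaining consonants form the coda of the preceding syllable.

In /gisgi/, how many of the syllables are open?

The vowels are i, i — 2 nuclei, so 2 syllables.
σ1/σ2 boundary: /sg/; trying suffixes from longest down, /g/ is the first permitted one, so coda /s/ | onset /g/.
Result: gis.gi.
Classifying each syllable: /gis/ (closed), /gi/ (open).
Open syllables: 1.

1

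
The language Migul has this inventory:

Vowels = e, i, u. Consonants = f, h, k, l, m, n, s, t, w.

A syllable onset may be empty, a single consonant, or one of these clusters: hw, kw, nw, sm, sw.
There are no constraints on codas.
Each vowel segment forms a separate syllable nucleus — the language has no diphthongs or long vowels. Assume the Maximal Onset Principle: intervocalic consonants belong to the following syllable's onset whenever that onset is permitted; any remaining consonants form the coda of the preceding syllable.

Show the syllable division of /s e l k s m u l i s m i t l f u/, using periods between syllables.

Nuclei (vowels): e, u, i, i, u → 5 syllables.
/e…u/ gap (V1→V2): /lksm/; trying suffixes from longest down, /sm/ is the first permitted one, so coda /lk/ | onset /sm/.
/u…i/ gap (V2→V3): just /l/ — single C goes to the following onset.
/i…i/ gap (V3→V4): /sm/ — entire cluster is a permitted onset → onset /sm/, coda ∅.
/i…u/ gap (V4→V5): /tlf/; trying suffixes from longest down, /f/ is the first permitted one, so coda /tl/ | onset /f/.

selk.smu.li.smitl.fu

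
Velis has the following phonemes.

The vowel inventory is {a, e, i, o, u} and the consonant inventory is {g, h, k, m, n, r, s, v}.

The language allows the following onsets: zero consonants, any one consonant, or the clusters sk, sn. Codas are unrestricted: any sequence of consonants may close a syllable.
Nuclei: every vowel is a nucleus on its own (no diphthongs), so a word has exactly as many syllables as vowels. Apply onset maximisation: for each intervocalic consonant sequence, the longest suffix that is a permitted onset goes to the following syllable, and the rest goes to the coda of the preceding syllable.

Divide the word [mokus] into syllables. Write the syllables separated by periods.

Nuclei (vowels): o, u → 2 syllables.
V1 /o/ – V2 /u/: /k/ is a single consonant, so it becomes the next onset.

mo.kus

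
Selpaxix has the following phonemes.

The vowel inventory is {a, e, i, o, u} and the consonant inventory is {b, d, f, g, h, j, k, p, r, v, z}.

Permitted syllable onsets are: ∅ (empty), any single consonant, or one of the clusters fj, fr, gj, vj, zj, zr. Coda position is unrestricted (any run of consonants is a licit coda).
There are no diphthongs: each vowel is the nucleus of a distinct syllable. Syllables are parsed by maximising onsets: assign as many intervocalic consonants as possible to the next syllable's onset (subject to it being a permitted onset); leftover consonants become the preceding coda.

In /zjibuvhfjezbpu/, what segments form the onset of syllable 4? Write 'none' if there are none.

Vowels present: i, u, e, u; each is a nucleus, giving 4 syllables.
Between /i/ (V1) and /u/ (V2): just /b/ — single C goes to the following onset.
Between /u/ (V2) and /e/ (V3): /vhfj/; trying suffixes from longest down, /fj/ is the first permitted one, so coda /vh/ | onset /fj/.
Between /e/ (V3) and /u/ (V4): /zbp/ — longest licit onset from the right is /p/, leaving /zb/ as coda.
So the parse is zji.buvh.fjezb.pu.
Syllable 4 is /pu/: onset /p/, nucleus /u/, coda ∅.

p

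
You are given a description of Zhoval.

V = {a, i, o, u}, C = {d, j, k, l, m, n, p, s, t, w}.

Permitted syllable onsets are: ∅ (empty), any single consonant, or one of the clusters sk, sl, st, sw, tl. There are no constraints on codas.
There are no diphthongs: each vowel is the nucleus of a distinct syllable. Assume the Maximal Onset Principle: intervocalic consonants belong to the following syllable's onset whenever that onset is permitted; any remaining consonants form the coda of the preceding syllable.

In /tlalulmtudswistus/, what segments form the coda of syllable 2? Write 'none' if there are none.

lm

Nuclei (vowels): a, u, u, i, u → 5 syllables.
Between /a/ (V1) and /u/ (V2): just /l/ — single C goes to the following onset.
Between /u/ (V2) and /u/ (V3): /lmt/ — longest licit onset from the right is /t/, leaving /lm/ as coda.
Between /u/ (V3) and /i/ (V4): cluster /dsw/ — the longest permitted-onset suffix is /sw/; onset = /sw/, preceding coda = /d/.
Between /i/ (V4) and /u/ (V5): cluster /st/ — /st/ is itself a permitted onset, so the whole cluster goes right; preceding coda = ∅.
Result: tla.lulm.tud.swi.stus.
Syllable 2 is /lulm/: onset /l/, nucleus /u/, coda /lm/.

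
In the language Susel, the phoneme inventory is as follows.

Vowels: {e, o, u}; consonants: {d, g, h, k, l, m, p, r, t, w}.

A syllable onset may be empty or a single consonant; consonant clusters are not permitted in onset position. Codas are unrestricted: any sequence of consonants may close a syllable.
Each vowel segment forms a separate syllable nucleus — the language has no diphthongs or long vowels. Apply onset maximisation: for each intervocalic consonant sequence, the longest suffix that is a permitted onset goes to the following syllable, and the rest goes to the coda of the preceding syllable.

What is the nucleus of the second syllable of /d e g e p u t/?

e

Vowels present: e, e, u; each is a nucleus, giving 3 syllables.
The second nucleus (vowel 2 from the left) is /e/.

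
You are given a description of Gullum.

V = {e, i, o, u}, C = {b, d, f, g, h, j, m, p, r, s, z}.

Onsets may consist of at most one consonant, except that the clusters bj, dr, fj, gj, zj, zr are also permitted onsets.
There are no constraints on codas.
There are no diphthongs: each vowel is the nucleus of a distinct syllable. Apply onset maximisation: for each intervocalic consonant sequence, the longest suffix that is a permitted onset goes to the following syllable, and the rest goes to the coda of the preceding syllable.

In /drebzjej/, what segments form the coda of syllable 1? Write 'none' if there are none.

b

Nuclei (vowels): e, e → 2 syllables.
V1 /e/ – V2 /e/: /bzj/ splits as /b/ + /zj/ (/zj/ is the longest suffix that is a licit onset).
Syllabification: dreb.zjej.
Syllable 1 is /dreb/: onset /dr/, nucleus /e/, coda /b/.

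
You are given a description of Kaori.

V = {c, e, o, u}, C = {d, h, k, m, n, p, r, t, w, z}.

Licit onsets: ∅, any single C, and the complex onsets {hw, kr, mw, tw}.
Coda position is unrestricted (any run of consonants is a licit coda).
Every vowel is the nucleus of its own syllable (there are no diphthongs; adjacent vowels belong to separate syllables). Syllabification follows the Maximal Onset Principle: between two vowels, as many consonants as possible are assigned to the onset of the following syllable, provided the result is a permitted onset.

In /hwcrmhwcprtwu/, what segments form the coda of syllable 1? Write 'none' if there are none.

Vowels present: c, c, u; each is a nucleus, giving 3 syllables.
/c…c/ gap (V1→V2): /rmhw/ — longest licit onset from the right is /hw/, leaving /rm/ as coda.
/c…u/ gap (V2→V3): cluster /prtw/ — the longest permitted-onset suffix is /tw/; onset = /tw/, preceding coda = /pr/.
Result: hwcrm.hwcpr.twu.
Syllable 1 is /hwcrm/: onset /hw/, nucleus /c/, coda /rm/.

rm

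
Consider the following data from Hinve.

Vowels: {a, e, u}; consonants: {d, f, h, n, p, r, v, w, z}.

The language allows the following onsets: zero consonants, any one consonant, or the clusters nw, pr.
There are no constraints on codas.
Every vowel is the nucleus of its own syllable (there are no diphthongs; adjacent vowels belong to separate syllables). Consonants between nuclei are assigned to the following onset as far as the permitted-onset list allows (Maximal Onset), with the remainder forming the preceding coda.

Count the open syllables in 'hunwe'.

2

The vowels are u, e — 2 nuclei, so 2 syllables.
Between /u/ (V1) and /e/ (V2): /nw/ is a licit onset in full, so it all attaches to the next syllable.
So the parse is hu.nwe.
Classifying each syllable: /hu/ (open), /nwe/ (open).
Open syllables: 2.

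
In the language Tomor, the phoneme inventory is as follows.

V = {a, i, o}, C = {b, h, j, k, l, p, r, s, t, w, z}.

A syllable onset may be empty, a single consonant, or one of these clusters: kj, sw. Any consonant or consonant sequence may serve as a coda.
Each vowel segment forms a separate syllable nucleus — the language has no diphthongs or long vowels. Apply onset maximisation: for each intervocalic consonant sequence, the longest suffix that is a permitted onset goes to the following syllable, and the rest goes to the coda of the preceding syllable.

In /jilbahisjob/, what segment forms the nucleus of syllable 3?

The vowels are i, a, i, o — 4 nuclei, so 4 syllables.
The third nucleus (vowel 3 from the left) is /i/.

i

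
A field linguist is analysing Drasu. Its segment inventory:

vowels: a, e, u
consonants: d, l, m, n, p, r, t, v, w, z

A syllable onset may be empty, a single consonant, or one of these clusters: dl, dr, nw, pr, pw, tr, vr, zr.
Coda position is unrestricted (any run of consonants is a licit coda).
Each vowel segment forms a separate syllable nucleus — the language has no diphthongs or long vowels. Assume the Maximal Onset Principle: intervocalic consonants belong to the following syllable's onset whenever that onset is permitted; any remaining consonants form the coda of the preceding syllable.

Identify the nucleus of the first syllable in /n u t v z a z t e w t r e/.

u

The vowels are u, a, e, e — 4 nuclei, so 4 syllables.
The first nucleus (vowel 1 from the left) is /u/.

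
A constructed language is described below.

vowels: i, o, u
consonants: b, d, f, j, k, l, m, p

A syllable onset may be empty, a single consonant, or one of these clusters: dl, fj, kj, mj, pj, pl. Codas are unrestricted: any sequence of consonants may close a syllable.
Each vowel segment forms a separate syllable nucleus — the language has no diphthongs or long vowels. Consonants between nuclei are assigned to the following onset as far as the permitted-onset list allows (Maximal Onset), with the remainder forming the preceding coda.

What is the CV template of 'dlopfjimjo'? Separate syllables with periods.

CCVC.CCV.CCV

Nuclei (vowels): o, i, o → 3 syllables.
Between /o/ (V1) and /i/ (V2): /pfj/ splits as /p/ + /fj/ (/fj/ is the longest suffix that is a licit onset).
Between /i/ (V2) and /o/ (V3): /mj/ — entire cluster is a permitted onset → onset /mj/, coda ∅.
Result: dlop.fji.mjo.
Mapping each syllable to C/V: /dlop/ → CCVC, /fji/ → CCV, /mjo/ → CCV.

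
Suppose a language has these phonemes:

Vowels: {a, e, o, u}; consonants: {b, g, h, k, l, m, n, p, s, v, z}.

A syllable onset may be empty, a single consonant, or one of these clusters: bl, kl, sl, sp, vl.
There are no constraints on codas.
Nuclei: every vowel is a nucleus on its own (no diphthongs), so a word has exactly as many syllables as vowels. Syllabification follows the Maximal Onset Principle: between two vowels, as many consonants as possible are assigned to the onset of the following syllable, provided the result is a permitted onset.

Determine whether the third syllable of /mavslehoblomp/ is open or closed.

open

Nuclei (vowels): a, e, o, o → 4 syllables.
Between /a/ (V1) and /e/ (V2): /vsl/ splits as /v/ + /sl/ (/sl/ is the longest suffix that is a licit onset).
Between /e/ (V2) and /o/ (V3): just /h/ — single C goes to the following onset.
Between /o/ (V3) and /o/ (V4): cluster /bl/ — /bl/ is itself a permitted onset, so the whole cluster goes right; preceding coda = ∅.
Result: mav.sle.ho.blomp.
Syllable 3 is /ho/; it ends in its nucleus with no coda, so it is open.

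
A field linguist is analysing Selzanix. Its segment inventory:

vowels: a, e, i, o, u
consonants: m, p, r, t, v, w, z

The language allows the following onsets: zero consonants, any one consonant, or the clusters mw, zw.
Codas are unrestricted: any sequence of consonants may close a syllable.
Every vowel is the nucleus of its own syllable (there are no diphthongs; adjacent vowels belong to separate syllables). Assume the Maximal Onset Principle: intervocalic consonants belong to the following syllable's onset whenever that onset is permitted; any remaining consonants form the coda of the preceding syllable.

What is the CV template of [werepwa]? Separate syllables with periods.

The vowels are e, e, a — 3 nuclei, so 3 syllables.
V1 /e/ – V2 /e/: just /r/ — single C goes to the following onset.
V2 /e/ – V3 /a/: /pw/; trying suffixes from longest down, /w/ is the first permitted one, so coda /p/ | onset /w/.
Result: we.rep.wa.
Mapping each syllable to C/V: /we/ → CV, /rep/ → CVC, /wa/ → CV.

CV.CVC.CV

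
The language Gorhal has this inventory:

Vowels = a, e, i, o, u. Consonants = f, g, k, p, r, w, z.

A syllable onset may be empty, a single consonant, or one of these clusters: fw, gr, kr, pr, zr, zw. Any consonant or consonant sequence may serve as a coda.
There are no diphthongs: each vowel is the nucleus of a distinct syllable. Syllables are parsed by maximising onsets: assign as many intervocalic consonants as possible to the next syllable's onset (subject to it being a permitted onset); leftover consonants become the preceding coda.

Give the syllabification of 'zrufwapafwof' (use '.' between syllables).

The vowels are u, a, a, o — 4 nuclei, so 4 syllables.
σ1/σ2 boundary: cluster /fw/ — /fw/ is itself a permitted onset, so the whole cluster goes right; preceding coda = ∅.
σ2/σ3 boundary: just /p/ — single C goes to the following onset.
σ3/σ4 boundary: /fw/ — entire cluster is a permitted onset → onset /fw/, coda ∅.

zru.fwa.pa.fwof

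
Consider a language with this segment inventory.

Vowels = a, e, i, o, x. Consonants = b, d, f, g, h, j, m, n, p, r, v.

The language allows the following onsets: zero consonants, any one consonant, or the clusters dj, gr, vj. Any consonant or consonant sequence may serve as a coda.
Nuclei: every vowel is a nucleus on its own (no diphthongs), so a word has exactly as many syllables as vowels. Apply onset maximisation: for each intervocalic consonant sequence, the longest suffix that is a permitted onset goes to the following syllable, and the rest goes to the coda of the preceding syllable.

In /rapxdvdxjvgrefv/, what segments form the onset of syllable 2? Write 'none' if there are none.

Vowels present: a, x, x, e; each is a nucleus, giving 4 syllables.
σ1/σ2 boundary: just /p/ — single C goes to the following onset.
σ2/σ3 boundary: /dvd/; trying suffixes from longest down, /d/ is the first permitted one, so coda /dv/ | onset /d/.
σ3/σ4 boundary: cluster /jvgr/ — the longest permitted-onset suffix is /gr/; onset = /gr/, preceding coda = /jv/.
Putting it together: ra.pxdv.dxjv.grefv.
Syllable 2 is /pxdv/: onset /p/, nucleus /x/, coda /dv/.

p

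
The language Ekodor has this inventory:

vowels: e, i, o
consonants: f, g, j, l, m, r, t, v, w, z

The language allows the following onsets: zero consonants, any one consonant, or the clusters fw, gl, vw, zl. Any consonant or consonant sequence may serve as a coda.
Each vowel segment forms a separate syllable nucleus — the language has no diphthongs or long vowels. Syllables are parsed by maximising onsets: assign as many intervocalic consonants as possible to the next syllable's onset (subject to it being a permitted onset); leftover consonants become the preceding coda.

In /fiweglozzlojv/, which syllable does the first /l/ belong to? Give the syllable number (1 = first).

3

The vowels are i, e, o, o — 4 nuclei, so 4 syllables.
V1 /i/ – V2 /e/: /w/ → onset of the next syllable (single consonants are always licit onsets).
V2 /e/ – V3 /o/: cluster /gl/ — /gl/ is itself a permitted onset, so the whole cluster goes right; preceding coda = ∅.
V3 /o/ – V4 /o/: /zzl/ splits as /z/ + /zl/ (/zl/ is the longest suffix that is a licit onset).
Syllabification: fi.we.gloz.zlojv.
The first /l/ is in the onset of syllable 3 (/gloz/).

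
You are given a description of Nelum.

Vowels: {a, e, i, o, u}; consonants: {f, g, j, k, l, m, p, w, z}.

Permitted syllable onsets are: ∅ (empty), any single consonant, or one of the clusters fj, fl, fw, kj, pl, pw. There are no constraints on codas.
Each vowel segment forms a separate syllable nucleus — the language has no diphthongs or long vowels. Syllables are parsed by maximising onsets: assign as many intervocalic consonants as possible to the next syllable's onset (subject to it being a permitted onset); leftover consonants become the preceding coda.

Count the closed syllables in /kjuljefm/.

2

Vowels present: u, e; each is a nucleus, giving 2 syllables.
Between /u/ (V1) and /e/ (V2): /lj/; trying suffixes from longest down, /j/ is the first permitted one, so coda /l/ | onset /j/.
Putting it together: kjul.jefm.
Classifying each syllable: /kjul/ (closed), /jefm/ (closed).
Closed syllables: 2.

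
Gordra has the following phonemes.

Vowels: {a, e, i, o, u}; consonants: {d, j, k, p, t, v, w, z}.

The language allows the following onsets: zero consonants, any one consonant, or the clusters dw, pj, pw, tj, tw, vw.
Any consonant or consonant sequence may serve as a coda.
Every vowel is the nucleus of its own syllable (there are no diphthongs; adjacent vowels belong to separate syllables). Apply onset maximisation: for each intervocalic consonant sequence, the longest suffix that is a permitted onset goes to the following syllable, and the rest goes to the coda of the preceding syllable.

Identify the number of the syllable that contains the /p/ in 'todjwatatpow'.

Vowels present: o, a, a, o; each is a nucleus, giving 4 syllables.
σ1/σ2 boundary: cluster /djw/ — the longest permitted-onset suffix is /w/; onset = /w/, preceding coda = /dj/.
σ2/σ3 boundary: /t/ is a single consonant, so it becomes the next onset.
σ3/σ4 boundary: /tp/ splits as /t/ + /p/ (/p/ is the longest suffix that is a licit onset).
Syllabification: todj.wa.tat.pow.
The /p/ is in the onset of syllable 4 (/pow/).

4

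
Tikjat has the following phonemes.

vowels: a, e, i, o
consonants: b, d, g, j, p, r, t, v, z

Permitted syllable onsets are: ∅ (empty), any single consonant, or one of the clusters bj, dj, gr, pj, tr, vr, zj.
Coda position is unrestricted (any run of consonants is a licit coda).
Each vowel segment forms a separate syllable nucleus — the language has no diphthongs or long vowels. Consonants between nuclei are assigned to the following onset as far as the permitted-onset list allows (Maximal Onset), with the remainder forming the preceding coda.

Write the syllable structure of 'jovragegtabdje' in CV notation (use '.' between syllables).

CV.CCV.CVC.CVC.CCV

Vowels present: o, a, e, a, e; each is a nucleus, giving 5 syllables.
σ1/σ2 boundary: cluster /vr/ — /vr/ is itself a permitted onset, so the whole cluster goes right; preceding coda = ∅.
σ2/σ3 boundary: just /g/ — single C goes to the following onset.
σ3/σ4 boundary: cluster /gt/ — the longest permitted-onset suffix is /t/; onset = /t/, preceding coda = /g/.
σ4/σ5 boundary: /bdj/; trying suffixes from longest down, /dj/ is the first permitted one, so coda /b/ | onset /dj/.
Putting it together: jo.vra.geg.tab.dje.
Mapping each syllable to C/V: /jo/ → CV, /vra/ → CCV, /geg/ → CVC, /tab/ → CVC, /dje/ → CCV.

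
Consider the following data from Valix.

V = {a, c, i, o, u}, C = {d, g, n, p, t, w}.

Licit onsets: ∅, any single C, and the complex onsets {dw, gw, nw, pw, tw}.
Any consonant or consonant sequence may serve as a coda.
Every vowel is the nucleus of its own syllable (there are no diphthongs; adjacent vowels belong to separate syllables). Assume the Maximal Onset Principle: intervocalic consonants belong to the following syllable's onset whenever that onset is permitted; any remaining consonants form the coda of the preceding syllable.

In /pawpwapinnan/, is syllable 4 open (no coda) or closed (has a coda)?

closed

Vowels present: a, a, i, a; each is a nucleus, giving 4 syllables.
σ1/σ2 boundary: cluster /wpw/ — the longest permitted-onset suffix is /pw/; onset = /pw/, preceding coda = /w/.
σ2/σ3 boundary: /p/ is a single consonant, so it becomes the next onset.
σ3/σ4 boundary: /nn/ — longest licit onset from the right is /n/, leaving /n/ as coda.
Result: paw.pwa.pin.nan.
Syllable 4 is /nan/ with coda /n/, so it is closed.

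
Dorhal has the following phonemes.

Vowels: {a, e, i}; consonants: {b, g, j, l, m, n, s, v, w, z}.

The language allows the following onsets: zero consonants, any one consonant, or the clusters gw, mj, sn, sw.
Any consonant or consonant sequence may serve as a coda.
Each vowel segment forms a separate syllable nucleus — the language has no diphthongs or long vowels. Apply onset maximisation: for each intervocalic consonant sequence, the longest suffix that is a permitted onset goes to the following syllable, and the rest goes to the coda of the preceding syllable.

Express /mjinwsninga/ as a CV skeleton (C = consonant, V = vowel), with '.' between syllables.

CCVCC.CCVC.CV

Nuclei (vowels): i, i, a → 3 syllables.
Between /i/ (V1) and /i/ (V2): cluster /nwsn/ — the longest permitted-onset suffix is /sn/; onset = /sn/, preceding coda = /nw/.
Between /i/ (V2) and /a/ (V3): /ng/; trying suffixes from longest down, /g/ is the first permitted one, so coda /n/ | onset /g/.
Putting it together: mjinw.snin.ga.
Mapping each syllable to C/V: /mjinw/ → CCVCC, /snin/ → CCVC, /ga/ → CV.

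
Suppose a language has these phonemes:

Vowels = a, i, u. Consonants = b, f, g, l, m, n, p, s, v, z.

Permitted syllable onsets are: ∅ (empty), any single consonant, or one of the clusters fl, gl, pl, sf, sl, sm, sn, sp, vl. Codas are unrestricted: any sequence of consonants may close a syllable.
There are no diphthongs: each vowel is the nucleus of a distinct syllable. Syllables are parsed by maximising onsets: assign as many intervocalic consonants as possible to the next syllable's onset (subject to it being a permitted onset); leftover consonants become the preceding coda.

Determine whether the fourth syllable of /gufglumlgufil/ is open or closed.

closed

Nuclei (vowels): u, u, u, i → 4 syllables.
/u…u/ gap (V1→V2): /fgl/ — longest licit onset from the right is /gl/, leaving /f/ as coda.
/u…u/ gap (V2→V3): /mlg/; trying suffixes from longest down, /g/ is the first permitted one, so coda /ml/ | onset /g/.
/u…i/ gap (V3→V4): /f/ is a single consonant, so it becomes the next onset.
So the parse is guf.gluml.gu.fil.
Syllable 4 is /fil/ with coda /l/, so it is closed.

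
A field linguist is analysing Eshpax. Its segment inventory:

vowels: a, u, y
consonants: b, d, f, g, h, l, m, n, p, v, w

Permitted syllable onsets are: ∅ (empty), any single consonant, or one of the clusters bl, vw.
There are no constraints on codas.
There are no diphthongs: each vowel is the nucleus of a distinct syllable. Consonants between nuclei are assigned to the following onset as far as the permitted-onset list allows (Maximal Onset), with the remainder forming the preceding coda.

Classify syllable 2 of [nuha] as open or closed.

The vowels are u, a — 2 nuclei, so 2 syllables.
/u…a/ gap (V1→V2): /h/ is a single consonant, so it becomes the next onset.
Syllabification: nu.ha.
Syllable 2 is /ha/; it ends in its nucleus with no coda, so it is open.

open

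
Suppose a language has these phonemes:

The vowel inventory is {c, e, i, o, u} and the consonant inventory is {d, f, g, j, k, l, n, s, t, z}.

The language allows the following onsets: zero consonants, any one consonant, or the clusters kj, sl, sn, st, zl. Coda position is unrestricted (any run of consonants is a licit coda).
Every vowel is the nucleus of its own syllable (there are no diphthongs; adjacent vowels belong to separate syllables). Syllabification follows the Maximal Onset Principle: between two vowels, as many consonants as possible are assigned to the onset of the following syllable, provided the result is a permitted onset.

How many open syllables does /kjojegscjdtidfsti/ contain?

The vowels are o, e, c, i, i — 5 nuclei, so 5 syllables.
/o…e/ gap (V1→V2): /j/ is a single consonant, so it becomes the next onset.
/e…c/ gap (V2→V3): /gs/; trying suffixes from longest down, /s/ is the first permitted one, so coda /g/ | onset /s/.
/c…i/ gap (V3→V4): /jdt/ — longest licit onset from the right is /t/, leaving /jd/ as coda.
/i…i/ gap (V4→V5): /dfst/; trying suffixes from longest down, /st/ is the first permitted one, so coda /df/ | onset /st/.
Putting it together: kjo.jeg.scjd.tidf.sti.
Classifying each syllable: /kjo/ (open), /jeg/ (closed), /scjd/ (closed), /tidf/ (closed), /sti/ (open).
Open syllables: 2.

2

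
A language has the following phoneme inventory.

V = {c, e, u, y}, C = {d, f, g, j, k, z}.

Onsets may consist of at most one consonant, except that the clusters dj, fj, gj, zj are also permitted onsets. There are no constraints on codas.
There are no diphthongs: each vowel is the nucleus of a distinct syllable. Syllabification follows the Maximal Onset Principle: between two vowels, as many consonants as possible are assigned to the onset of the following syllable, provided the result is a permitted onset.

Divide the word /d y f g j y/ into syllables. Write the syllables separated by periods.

Vowels present: y, y; each is a nucleus, giving 2 syllables.
σ1/σ2 boundary: /fgj/ splits as /f/ + /gj/ (/gj/ is the longest suffix that is a licit onset).

dyf.gjy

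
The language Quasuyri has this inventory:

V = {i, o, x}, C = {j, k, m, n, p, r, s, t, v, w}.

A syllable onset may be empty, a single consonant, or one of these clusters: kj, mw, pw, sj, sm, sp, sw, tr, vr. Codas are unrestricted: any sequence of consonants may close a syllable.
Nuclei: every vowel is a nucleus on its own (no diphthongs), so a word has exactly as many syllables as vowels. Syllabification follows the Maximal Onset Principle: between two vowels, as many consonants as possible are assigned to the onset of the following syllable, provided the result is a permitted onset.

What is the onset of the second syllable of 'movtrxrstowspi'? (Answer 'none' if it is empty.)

Nuclei (vowels): o, x, o, i → 4 syllables.
Between /o/ (V1) and /x/ (V2): /vtr/ splits as /v/ + /tr/ (/tr/ is the longest suffix that is a licit onset).
Between /x/ (V2) and /o/ (V3): /rst/ — longest licit onset from the right is /t/, leaving /rs/ as coda.
Between /o/ (V3) and /i/ (V4): /wsp/ splits as /w/ + /sp/ (/sp/ is the longest suffix that is a licit onset).
Result: mov.trxrs.tow.spi.
Syllable 2 is /trxrs/: onset /tr/, nucleus /x/, coda /rs/.

tr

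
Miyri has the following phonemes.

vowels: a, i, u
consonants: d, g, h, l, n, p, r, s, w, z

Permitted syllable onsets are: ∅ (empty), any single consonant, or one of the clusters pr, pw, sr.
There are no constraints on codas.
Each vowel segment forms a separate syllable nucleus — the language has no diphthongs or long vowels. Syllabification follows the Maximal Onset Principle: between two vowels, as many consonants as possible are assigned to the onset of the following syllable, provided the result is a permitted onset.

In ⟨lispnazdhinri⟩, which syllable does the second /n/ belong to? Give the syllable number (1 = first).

Vowels present: i, a, i, i; each is a nucleus, giving 4 syllables.
Between /i/ (V1) and /a/ (V2): /spn/ splits as /sp/ + /n/ (/n/ is the longest suffix that is a licit onset).
Between /a/ (V2) and /i/ (V3): /zdh/ splits as /zd/ + /h/ (/h/ is the longest suffix that is a licit onset).
Between /i/ (V3) and /i/ (V4): /nr/ — longest licit onset from the right is /r/, leaving /n/ as coda.
Putting it together: lisp.nazd.hin.ri.
The second /n/ is in the coda of syllable 3 (/hin/).

3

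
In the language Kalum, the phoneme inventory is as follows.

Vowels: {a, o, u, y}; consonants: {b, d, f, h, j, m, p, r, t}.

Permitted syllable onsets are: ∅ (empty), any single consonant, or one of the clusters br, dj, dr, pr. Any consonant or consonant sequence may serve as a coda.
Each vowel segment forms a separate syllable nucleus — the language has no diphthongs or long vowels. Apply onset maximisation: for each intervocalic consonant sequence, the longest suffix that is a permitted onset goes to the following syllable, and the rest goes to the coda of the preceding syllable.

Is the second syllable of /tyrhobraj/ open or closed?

open

Vowels present: y, o, a; each is a nucleus, giving 3 syllables.
σ1/σ2 boundary: /rh/ — longest licit onset from the right is /h/, leaving /r/ as coda.
σ2/σ3 boundary: /br/ is a licit onset in full, so it all attaches to the next syllable.
Syllabification: tyr.ho.braj.
Syllable 2 is /ho/; it ends in its nucleus with no coda, so it is open.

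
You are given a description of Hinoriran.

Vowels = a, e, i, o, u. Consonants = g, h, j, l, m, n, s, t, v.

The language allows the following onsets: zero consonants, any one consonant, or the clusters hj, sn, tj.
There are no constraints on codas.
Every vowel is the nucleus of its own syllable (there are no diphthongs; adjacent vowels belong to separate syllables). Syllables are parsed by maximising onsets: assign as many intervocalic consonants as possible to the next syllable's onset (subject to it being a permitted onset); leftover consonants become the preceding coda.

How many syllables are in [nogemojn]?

3

Nuclei (vowels): o, e, o → 3 syllables.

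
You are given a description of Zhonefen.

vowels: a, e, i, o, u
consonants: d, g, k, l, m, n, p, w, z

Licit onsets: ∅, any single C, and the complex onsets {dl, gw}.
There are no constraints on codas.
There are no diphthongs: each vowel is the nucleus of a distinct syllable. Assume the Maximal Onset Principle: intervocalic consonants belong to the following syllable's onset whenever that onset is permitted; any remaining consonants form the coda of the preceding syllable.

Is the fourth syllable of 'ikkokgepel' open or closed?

Vowels present: i, o, e, e; each is a nucleus, giving 4 syllables.
V1 /i/ – V2 /o/: cluster /kk/ — the longest permitted-onset suffix is /k/; onset = /k/, preceding coda = /k/.
V2 /o/ – V3 /e/: /kg/ — longest licit onset from the right is /g/, leaving /k/ as coda.
V3 /e/ – V4 /e/: just /p/ — single C goes to the following onset.
Syllabification: ik.kok.ge.pel.
Syllable 4 is /pel/ with coda /l/, so it is closed.

closed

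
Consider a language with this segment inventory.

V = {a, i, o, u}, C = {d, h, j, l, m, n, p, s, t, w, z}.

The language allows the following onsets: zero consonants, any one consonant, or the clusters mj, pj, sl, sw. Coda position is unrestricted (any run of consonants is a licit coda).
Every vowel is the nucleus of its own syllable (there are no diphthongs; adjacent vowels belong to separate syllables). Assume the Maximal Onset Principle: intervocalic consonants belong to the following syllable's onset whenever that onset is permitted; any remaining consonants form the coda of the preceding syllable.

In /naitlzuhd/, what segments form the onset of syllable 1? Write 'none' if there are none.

Nuclei (vowels): a, i, u → 3 syllables.
σ1/σ2 boundary: hiatus — the boundary sits between the two vowels.
σ2/σ3 boundary: cluster /tlz/ — the longest permitted-onset suffix is /z/; onset = /z/, preceding coda = /tl/.
Syllabification: na.itl.zuhd.
Syllable 1 is /na/: onset /n/, nucleus /a/, coda ∅.

n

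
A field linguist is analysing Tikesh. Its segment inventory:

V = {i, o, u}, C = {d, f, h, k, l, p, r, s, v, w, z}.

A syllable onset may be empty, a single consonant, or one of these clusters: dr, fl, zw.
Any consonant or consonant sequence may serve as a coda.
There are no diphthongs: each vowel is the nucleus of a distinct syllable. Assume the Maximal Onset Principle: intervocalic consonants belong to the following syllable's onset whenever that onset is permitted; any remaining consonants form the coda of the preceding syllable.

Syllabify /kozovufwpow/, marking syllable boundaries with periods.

Vowels present: o, o, u, o; each is a nucleus, giving 4 syllables.
σ1/σ2 boundary: /z/ → onset of the next syllable (single consonants are always licit onsets).
σ2/σ3 boundary: just /v/ — single C goes to the following onset.
σ3/σ4 boundary: cluster /fwp/ — the longest permitted-onset suffix is /p/; onset = /p/, preceding coda = /fw/.

ko.zo.vufw.pow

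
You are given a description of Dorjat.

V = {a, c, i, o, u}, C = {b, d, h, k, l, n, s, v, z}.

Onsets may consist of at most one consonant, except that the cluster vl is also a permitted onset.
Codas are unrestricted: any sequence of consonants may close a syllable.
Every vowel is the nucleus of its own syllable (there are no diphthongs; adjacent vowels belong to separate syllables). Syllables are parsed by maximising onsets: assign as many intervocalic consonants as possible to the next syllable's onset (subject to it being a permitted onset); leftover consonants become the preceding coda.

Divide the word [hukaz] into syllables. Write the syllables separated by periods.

hu.kaz

Vowels present: u, a; each is a nucleus, giving 2 syllables.
/u…a/ gap (V1→V2): /k/ is a single consonant, so it becomes the next onset.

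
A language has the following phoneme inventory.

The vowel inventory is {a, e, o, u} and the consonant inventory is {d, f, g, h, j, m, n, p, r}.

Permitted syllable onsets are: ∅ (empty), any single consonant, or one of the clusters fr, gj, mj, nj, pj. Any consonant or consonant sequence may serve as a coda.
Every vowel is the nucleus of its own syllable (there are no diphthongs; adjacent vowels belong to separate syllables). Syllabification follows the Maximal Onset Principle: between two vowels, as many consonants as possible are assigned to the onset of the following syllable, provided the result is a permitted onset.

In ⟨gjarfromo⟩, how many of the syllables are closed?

1

Nuclei (vowels): a, o, o → 3 syllables.
/a…o/ gap (V1→V2): cluster /rfr/ — the longest permitted-onset suffix is /fr/; onset = /fr/, preceding coda = /r/.
/o…o/ gap (V2→V3): just /m/ — single C goes to the following onset.
Result: gjar.fro.mo.
Classifying each syllable: /gjar/ (closed), /fro/ (open), /mo/ (open).
Closed syllables: 1.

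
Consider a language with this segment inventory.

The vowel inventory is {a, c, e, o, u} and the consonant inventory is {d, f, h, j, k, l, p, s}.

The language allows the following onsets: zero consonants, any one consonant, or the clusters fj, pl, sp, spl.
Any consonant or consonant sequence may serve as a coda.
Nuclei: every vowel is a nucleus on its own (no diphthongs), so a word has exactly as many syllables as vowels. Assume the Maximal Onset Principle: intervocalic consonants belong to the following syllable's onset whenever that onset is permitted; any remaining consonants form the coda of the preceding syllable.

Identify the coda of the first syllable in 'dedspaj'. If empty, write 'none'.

d

Nuclei (vowels): e, a → 2 syllables.
σ1/σ2 boundary: /dsp/ splits as /d/ + /sp/ (/sp/ is the longest suffix that is a licit onset).
Putting it together: ded.spaj.
Syllable 1 is /ded/: onset /d/, nucleus /e/, coda /d/.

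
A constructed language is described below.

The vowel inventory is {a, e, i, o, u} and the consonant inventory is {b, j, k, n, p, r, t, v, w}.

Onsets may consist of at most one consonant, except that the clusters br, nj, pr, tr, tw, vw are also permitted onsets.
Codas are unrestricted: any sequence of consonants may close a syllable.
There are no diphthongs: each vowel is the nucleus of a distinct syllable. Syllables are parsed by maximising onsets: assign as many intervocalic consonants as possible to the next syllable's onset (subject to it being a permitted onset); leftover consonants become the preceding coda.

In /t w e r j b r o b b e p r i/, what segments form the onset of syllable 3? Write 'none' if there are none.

The vowels are e, o, e, i — 4 nuclei, so 4 syllables.
/e…o/ gap (V1→V2): /rjbr/ — longest licit onset from the right is /br/, leaving /rj/ as coda.
/o…e/ gap (V2→V3): /bb/ splits as /b/ + /b/ (/b/ is the longest suffix that is a licit onset).
/e…i/ gap (V3→V4): cluster /pr/ — /pr/ is itself a permitted onset, so the whole cluster goes right; preceding coda = ∅.
So the parse is twerj.brob.be.pri.
Syllable 3 is /be/: onset /b/, nucleus /e/, coda ∅.

b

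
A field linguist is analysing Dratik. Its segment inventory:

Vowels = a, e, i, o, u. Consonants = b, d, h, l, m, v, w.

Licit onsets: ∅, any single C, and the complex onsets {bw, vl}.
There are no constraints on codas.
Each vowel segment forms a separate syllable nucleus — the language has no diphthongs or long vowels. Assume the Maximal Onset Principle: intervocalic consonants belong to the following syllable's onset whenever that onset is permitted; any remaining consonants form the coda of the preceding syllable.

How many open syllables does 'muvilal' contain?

2

The vowels are u, i, a — 3 nuclei, so 3 syllables.
σ1/σ2 boundary: just /v/ — single C goes to the following onset.
σ2/σ3 boundary: /l/ is a single consonant, so it becomes the next onset.
Putting it together: mu.vi.lal.
Classifying each syllable: /mu/ (open), /vi/ (open), /lal/ (closed).
Open syllables: 2.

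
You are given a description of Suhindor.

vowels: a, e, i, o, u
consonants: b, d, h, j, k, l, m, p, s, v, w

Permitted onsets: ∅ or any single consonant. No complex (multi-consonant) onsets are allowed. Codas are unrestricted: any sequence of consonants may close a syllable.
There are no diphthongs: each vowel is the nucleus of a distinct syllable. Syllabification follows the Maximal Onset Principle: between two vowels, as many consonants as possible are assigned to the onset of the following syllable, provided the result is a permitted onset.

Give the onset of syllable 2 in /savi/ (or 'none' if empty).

The vowels are a, i — 2 nuclei, so 2 syllables.
/a…i/ gap (V1→V2): just /v/ — single C goes to the following onset.
Putting it together: sa.vi.
Syllable 2 is /vi/: onset /v/, nucleus /i/, coda ∅.

v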